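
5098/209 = 24 +82/209 = 24.39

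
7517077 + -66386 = 7450691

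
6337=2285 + 4052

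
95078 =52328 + 42750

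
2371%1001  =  369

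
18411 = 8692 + 9719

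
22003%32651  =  22003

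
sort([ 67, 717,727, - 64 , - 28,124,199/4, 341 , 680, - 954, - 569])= [ -954,-569, - 64, - 28,199/4,  67, 124,341,680,717, 727]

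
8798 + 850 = 9648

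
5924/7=5924/7= 846.29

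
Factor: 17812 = 2^2*61^1 * 73^1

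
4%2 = 0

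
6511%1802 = 1105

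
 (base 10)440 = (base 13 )27b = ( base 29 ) F5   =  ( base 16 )1b8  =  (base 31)E6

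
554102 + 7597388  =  8151490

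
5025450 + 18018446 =23043896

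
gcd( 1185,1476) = 3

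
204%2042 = 204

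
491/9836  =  491/9836 = 0.05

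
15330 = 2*7665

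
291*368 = 107088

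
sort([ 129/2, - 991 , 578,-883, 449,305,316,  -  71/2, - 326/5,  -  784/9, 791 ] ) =[ - 991, -883,-784/9, - 326/5, - 71/2, 129/2, 305,316,449, 578, 791] 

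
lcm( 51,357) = 357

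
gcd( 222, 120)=6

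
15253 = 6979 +8274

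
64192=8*8024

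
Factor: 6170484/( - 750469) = -2^2*3^1 * 211^1*467^( -1) * 1607^(-1 )*2437^1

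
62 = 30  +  32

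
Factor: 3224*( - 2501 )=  -8063224 = - 2^3*13^1*31^1*41^1*61^1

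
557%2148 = 557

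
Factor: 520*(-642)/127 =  - 333840/127 = - 2^4 *3^1 * 5^1 * 13^1*107^1*127^( - 1 ) 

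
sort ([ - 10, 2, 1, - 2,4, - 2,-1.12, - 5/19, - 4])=[ - 10, - 4, - 2, - 2, - 1.12,-5/19,  1, 2, 4]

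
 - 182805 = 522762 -705567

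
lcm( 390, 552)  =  35880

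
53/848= 1/16 = 0.06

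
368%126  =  116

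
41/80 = 41/80 = 0.51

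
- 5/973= - 1 + 968/973 = -  0.01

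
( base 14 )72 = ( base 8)144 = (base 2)1100100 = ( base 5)400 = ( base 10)100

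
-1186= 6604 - 7790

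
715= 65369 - 64654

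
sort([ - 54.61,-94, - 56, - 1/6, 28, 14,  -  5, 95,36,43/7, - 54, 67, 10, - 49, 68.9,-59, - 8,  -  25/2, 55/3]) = [ - 94,-59,- 56, - 54.61, - 54, - 49, - 25/2 , - 8, - 5, - 1/6,43/7, 10, 14, 55/3, 28,  36,67, 68.9, 95]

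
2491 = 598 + 1893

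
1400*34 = 47600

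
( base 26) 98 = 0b11110010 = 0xF2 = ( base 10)242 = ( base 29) 8a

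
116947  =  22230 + 94717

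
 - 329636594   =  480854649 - 810491243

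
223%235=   223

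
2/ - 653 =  - 2/653 =- 0.00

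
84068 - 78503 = 5565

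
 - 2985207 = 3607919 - 6593126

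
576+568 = 1144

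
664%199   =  67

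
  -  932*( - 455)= 424060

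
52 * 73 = 3796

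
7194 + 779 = 7973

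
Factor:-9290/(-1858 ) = 5^1 = 5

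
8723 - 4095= 4628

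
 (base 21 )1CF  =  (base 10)708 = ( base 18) 236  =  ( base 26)116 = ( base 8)1304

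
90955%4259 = 1516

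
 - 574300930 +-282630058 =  - 856930988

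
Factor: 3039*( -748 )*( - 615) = 2^2*3^2*5^1*11^1*17^1*41^1*1013^1 = 1398000780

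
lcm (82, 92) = 3772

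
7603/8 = 950 + 3/8  =  950.38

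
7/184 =7/184 = 0.04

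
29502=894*33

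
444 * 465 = 206460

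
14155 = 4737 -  - 9418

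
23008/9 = 2556 +4/9 = 2556.44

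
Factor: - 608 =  - 2^5*19^1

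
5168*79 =408272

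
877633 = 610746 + 266887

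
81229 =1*81229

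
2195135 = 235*9341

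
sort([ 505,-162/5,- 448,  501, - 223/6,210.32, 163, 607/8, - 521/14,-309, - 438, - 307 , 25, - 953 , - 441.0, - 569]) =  [ - 953, - 569, - 448, - 441.0, - 438, - 309  , - 307, - 521/14,  -  223/6, - 162/5, 25, 607/8, 163,210.32, 501,505] 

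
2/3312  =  1/1656 = 0.00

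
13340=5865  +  7475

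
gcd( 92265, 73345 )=5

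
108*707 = 76356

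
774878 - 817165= - 42287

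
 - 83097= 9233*( - 9) 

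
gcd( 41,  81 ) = 1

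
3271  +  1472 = 4743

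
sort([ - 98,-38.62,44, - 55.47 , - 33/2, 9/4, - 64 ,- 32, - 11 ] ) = [ - 98, - 64  , - 55.47 , - 38.62, - 32, - 33/2, - 11, 9/4, 44]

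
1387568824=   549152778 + 838416046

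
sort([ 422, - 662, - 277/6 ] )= [ - 662, - 277/6,422]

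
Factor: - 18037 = -17^1*1061^1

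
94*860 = 80840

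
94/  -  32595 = -1+32501/32595=-  0.00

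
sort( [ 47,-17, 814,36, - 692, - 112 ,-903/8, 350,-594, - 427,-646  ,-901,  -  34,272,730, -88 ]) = [ - 901, - 692, -646, - 594, - 427, - 903/8, - 112, - 88,- 34,-17, 36, 47, 272,350, 730,814]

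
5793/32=181 + 1/32 = 181.03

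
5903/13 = 454+1/13 = 454.08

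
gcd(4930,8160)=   170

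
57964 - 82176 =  - 24212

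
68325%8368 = 1381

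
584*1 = 584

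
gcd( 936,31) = 1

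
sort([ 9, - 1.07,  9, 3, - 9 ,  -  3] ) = [ - 9, - 3,-1.07,3,  9,  9 ]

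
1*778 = 778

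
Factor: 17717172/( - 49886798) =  - 2^1*3^1*11^1*13^( - 1 ) * 79^1*673^( - 1 )*1699^1*2851^ (-1) = -  8858586/24943399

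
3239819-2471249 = 768570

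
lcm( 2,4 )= 4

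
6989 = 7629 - 640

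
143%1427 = 143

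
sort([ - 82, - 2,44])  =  [ - 82, - 2,44]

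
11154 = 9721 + 1433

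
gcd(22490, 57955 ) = 865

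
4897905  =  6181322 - 1283417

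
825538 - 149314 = 676224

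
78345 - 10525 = 67820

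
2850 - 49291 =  - 46441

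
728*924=672672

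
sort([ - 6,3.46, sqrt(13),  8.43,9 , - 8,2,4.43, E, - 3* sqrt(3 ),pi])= [-8,-6, - 3*sqrt(3 ),2, E , pi,3.46,sqrt( 13 ) , 4.43,8.43, 9] 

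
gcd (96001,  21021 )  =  1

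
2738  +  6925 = 9663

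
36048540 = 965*37356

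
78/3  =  26  =  26.00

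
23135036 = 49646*466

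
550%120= 70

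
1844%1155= 689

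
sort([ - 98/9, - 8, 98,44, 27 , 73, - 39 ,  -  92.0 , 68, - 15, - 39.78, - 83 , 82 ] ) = [ - 92.0, - 83, - 39.78, - 39, - 15, - 98/9, - 8,27, 44,68, 73, 82,98]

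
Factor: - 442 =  - 2^1 * 13^1 * 17^1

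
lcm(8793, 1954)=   17586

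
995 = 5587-4592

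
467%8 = 3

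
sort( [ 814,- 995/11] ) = [ - 995/11,814 ] 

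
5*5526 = 27630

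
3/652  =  3/652 = 0.00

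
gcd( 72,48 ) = 24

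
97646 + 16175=113821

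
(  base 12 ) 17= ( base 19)10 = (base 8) 23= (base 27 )J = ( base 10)19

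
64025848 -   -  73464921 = 137490769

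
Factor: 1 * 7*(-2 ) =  - 2^1*7^1=- 14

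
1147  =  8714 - 7567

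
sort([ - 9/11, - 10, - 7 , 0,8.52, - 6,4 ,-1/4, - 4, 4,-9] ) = [ - 10, - 9, - 7, - 6,-4, - 9/11,  -  1/4,  0, 4,4,  8.52 ] 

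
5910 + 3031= 8941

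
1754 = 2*877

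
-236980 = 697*( - 340 ) 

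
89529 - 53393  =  36136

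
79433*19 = 1509227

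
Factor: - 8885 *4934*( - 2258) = 2^2*5^1*1129^1*1777^1*2467^1 = 98987536220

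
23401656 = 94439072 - 71037416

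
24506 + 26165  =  50671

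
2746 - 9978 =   -  7232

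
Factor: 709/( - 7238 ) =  - 2^( - 1 )*7^(-1)*11^(- 1) * 47^(-1 ) * 709^1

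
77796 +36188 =113984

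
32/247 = 32/247 = 0.13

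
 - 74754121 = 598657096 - 673411217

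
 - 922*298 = -274756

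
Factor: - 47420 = -2^2*5^1*2371^1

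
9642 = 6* 1607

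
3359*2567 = 8622553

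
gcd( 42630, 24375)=15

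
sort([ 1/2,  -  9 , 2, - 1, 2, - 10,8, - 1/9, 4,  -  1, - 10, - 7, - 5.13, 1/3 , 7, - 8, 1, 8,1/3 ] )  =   [ - 10,  -  10,-9, - 8, - 7, -5.13, - 1, - 1, - 1/9,  1/3, 1/3, 1/2, 1,2,2, 4,7 , 8,8]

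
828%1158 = 828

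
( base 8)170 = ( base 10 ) 120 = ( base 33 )3l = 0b1111000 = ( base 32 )3o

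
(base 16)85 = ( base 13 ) A3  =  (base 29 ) 4H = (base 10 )133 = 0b10000101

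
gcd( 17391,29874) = 3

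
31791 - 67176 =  - 35385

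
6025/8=753 + 1/8 = 753.12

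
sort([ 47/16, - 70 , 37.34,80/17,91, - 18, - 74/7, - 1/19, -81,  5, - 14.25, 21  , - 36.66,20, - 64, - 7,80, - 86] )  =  [ - 86 , - 81, - 70 , - 64, - 36.66, - 18,  -  14.25, - 74/7,  -  7, - 1/19,47/16  ,  80/17  ,  5 , 20,21, 37.34, 80,91]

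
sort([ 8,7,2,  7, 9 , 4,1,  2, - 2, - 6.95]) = [ - 6.95, - 2,  1, 2, 2,4,7 , 7,8,9] 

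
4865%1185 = 125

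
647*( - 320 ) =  - 207040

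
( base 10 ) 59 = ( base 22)2F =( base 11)54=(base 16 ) 3B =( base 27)25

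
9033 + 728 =9761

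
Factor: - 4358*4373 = -2^1*2179^1*4373^1 = - 19057534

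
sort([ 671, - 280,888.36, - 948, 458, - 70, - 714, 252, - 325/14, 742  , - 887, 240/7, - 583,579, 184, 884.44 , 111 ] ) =[ - 948, - 887, - 714, - 583, - 280,-70, - 325/14, 240/7, 111 , 184,  252, 458,579,671, 742, 884.44,  888.36]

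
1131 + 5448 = 6579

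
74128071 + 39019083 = 113147154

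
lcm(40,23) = 920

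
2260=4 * 565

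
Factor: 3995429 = 3995429^1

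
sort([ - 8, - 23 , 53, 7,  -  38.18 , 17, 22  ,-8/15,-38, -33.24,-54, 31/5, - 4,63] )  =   [ - 54,-38.18, - 38, -33.24, - 23 , - 8, - 4 , - 8/15, 31/5,7, 17, 22, 53, 63] 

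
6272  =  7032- 760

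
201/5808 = 67/1936 = 0.03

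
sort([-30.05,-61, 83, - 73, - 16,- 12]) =[-73,-61, - 30.05, - 16, - 12, 83 ]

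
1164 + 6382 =7546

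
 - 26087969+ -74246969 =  - 100334938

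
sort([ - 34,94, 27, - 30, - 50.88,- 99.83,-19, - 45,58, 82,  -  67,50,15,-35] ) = [  -  99.83, - 67,-50.88 ,-45, - 35,-34, - 30 ,-19, 15,27,50,58 , 82,  94 ] 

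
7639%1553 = 1427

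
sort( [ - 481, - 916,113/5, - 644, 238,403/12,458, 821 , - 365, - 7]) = [ - 916, -644, - 481, - 365, - 7,113/5, 403/12,238 , 458,821]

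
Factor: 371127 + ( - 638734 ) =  - 267607 = -  41^1 * 61^1*107^1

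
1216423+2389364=3605787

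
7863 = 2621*3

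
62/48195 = 62/48195 = 0.00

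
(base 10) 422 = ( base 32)d6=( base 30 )e2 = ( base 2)110100110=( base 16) 1A6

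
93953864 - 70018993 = 23934871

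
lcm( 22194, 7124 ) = 577044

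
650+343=993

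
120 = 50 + 70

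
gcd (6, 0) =6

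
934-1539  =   - 605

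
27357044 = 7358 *3718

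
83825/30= 16765/6 = 2794.17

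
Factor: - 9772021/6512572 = -2^( - 2) * 7^2*11^( - 1)*148013^ ( - 1)*199429^1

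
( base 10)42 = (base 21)20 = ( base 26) 1g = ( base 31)1B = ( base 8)52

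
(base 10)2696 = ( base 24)4g8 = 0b101010001000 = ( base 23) 525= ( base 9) 3625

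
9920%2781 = 1577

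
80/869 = 80/869  =  0.09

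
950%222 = 62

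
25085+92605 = 117690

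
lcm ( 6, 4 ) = 12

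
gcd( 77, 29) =1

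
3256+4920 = 8176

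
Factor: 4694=2^1* 2347^1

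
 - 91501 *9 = - 823509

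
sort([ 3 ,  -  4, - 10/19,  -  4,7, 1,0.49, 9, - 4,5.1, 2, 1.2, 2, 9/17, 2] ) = [ - 4,  -  4, - 4,  -  10/19 , 0.49, 9/17,1, 1.2,2,2, 2, 3,  5.1,7, 9 ] 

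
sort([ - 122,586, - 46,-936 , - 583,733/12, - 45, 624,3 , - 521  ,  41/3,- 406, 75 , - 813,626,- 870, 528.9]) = [ - 936, - 870,-813, -583 , - 521, - 406,-122,  -  46, - 45, 3,  41/3, 733/12, 75, 528.9,  586,  624 , 626]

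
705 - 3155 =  - 2450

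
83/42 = 1 + 41/42  =  1.98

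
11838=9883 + 1955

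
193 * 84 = 16212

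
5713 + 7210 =12923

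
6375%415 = 150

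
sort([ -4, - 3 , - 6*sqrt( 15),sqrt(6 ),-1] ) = [ - 6*sqrt( 15),-4, - 3,  -  1, sqrt(6)]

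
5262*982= 5167284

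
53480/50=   1069  +  3/5 = 1069.60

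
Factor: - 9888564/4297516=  -3^1*7^1*117721^1 *1074379^( - 1) = - 2472141/1074379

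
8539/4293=1 + 4246/4293 = 1.99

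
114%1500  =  114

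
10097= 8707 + 1390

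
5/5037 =5/5037  =  0.00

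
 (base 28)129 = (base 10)849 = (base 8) 1521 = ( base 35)O9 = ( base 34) OX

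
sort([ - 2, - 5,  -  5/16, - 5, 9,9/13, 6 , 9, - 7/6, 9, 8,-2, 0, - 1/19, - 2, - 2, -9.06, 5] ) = [ - 9.06, - 5, - 5, - 2, - 2, - 2, - 2, - 7/6, - 5/16, - 1/19,  0,9/13, 5, 6, 8, 9,9, 9]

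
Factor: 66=2^1*3^1*11^1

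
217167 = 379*573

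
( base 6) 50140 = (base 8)14614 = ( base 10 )6540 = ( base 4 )1212030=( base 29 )7MF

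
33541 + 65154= 98695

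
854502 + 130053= 984555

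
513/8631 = 57/959 = 0.06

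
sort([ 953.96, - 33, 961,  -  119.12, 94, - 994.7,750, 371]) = [ - 994.7, - 119.12,- 33, 94,371, 750,953.96, 961] 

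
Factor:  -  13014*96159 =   -  1251413226= - 2^1*3^4*7^1*19^1*241^2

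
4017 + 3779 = 7796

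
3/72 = 1/24 = 0.04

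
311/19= 16  +  7/19 = 16.37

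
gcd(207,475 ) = 1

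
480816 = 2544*189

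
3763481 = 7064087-3300606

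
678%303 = 72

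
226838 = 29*7822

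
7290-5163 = 2127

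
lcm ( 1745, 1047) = 5235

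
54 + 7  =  61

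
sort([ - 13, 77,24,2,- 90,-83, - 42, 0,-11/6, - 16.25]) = [ - 90,  -  83, - 42, - 16.25, - 13, - 11/6, 0,2, 24,77] 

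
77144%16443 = 11372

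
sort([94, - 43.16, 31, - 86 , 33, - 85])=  [ - 86,  -  85,- 43.16, 31, 33, 94 ] 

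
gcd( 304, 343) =1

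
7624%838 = 82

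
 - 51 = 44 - 95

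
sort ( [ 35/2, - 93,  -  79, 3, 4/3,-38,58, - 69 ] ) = [  -  93,-79 ,  -  69, - 38 , 4/3,3,35/2, 58]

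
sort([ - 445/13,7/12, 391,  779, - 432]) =[  -  432, - 445/13,7/12,  391,779]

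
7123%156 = 103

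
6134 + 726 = 6860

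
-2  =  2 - 4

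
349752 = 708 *494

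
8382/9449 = 762/859  =  0.89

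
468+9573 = 10041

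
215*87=18705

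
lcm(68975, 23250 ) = 2069250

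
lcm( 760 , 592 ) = 56240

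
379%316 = 63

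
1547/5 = 1547/5 = 309.40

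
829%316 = 197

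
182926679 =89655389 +93271290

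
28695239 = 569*50431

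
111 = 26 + 85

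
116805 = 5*23361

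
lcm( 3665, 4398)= 21990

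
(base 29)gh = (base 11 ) 3A8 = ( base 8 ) 741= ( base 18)18d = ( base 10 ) 481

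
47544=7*6792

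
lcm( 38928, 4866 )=38928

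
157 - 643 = -486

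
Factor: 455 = 5^1 * 7^1* 13^1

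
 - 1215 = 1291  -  2506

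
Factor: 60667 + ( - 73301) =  - 12634 = - 2^1*6317^1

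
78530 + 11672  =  90202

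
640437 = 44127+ 596310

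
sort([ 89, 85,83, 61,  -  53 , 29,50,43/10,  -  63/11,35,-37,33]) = [ - 53,-37,  -  63/11,43/10, 29 , 33,35,50,61, 83, 85 , 89] 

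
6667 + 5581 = 12248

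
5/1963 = 5/1963 =0.00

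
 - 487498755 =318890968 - 806389723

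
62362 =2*31181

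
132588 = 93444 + 39144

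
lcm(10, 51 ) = 510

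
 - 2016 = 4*( - 504 )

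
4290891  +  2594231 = 6885122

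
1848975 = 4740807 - 2891832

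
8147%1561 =342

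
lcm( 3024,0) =0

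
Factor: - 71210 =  - 2^1 * 5^1*7121^1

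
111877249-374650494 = - 262773245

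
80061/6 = 13343 + 1/2 = 13343.50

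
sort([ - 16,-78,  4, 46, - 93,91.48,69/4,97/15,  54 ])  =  [ - 93,  -  78,-16, 4, 97/15, 69/4,46, 54, 91.48]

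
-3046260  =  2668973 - 5715233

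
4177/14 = 298 + 5/14 = 298.36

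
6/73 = 6/73 = 0.08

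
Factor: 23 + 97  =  120 = 2^3*3^1*5^1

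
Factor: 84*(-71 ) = - 2^2*3^1*7^1*71^1 = - 5964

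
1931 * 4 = 7724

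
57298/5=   57298/5= 11459.60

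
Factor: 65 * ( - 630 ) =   -  2^1*3^2 *5^2*7^1 * 13^1=-40950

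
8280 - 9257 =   -  977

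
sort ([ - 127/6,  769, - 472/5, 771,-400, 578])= [- 400, - 472/5, - 127/6, 578, 769, 771 ]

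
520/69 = 520/69 = 7.54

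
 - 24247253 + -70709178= - 94956431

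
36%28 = 8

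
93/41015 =93/41015 = 0.00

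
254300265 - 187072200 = 67228065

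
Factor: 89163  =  3^2*9907^1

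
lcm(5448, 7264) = 21792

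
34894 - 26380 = 8514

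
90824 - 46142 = 44682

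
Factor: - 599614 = - 2^1 * 299807^1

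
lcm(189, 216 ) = 1512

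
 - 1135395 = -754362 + - 381033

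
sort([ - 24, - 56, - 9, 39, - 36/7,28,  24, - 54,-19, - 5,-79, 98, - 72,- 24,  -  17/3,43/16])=[ - 79,  -  72, - 56,-54,- 24 , - 24, - 19,-9,  -  17/3, - 36/7, - 5,43/16, 24, 28,  39,98]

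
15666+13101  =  28767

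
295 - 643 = -348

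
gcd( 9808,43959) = 1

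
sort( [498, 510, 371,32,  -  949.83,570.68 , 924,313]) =[  -  949.83,32,313,  371, 498, 510,  570.68,924 ]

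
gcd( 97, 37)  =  1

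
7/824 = 7/824 = 0.01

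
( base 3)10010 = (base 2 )1010100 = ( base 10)84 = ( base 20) 44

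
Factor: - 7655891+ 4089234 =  - 3566657 = - 1619^1*2203^1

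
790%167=122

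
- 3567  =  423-3990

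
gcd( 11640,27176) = 8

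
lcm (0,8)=0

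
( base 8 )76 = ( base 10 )62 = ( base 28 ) 26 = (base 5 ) 222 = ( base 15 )42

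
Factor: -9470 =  - 2^1*5^1*947^1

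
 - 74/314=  - 37/157 = -  0.24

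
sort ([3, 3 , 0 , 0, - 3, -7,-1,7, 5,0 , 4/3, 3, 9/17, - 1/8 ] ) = [ -7,-3 ,-1,-1/8, 0 , 0,0, 9/17, 4/3,  3, 3 , 3, 5,7]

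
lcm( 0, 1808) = 0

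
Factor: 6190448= 2^4*11^1 * 17^1*2069^1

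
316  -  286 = 30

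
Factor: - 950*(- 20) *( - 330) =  - 6270000 = -2^4 *3^1*5^4*11^1*19^1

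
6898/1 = 6898=6898.00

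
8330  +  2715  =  11045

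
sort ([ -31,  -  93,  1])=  [ - 93,  -  31, 1]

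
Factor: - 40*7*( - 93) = 2^3*3^1*5^1*7^1*31^1 = 26040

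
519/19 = 519/19 = 27.32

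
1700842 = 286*5947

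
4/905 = 4/905 = 0.00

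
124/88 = 31/22 = 1.41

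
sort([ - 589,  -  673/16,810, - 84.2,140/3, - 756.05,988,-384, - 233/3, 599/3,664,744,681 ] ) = [-756.05,  -  589,  -  384,- 84.2, - 233/3 ,- 673/16, 140/3,599/3,  664,681,744, 810,988]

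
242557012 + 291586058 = 534143070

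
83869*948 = 79507812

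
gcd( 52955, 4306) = 1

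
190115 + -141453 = 48662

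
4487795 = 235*19097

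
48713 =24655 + 24058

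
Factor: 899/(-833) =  - 7^(  -  2)*17^( - 1) * 29^1* 31^1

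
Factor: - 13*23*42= -2^1*3^1*7^1*13^1*23^1 = - 12558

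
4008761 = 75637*53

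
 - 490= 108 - 598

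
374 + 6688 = 7062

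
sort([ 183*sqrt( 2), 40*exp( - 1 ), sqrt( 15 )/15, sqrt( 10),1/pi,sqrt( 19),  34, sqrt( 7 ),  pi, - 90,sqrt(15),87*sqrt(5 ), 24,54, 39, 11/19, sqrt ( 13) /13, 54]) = [ - 90 , sqrt( 15) /15, sqrt( 13)/13,1/pi, 11/19, sqrt(7), pi, sqrt( 10 ), sqrt( 15 ), sqrt ( 19 ),40*exp (  -  1 ), 24, 34, 39, 54,54, 87*sqrt(5 ),  183*sqrt( 2)] 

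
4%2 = 0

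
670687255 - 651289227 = 19398028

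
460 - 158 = 302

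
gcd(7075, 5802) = 1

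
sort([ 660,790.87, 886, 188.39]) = [188.39, 660, 790.87, 886] 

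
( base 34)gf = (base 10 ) 559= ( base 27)kj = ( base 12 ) 3A7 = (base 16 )22F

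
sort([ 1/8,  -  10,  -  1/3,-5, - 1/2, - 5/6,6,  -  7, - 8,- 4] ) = [ - 10,- 8 , - 7,-5, - 4,-5/6,  -  1/2, - 1/3,1/8, 6]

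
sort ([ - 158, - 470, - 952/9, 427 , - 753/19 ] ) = [ - 470, - 158, - 952/9, - 753/19,  427 ] 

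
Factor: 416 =2^5*13^1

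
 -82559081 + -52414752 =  - 134973833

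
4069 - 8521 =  - 4452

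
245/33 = 7 + 14/33 = 7.42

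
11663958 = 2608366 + 9055592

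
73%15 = 13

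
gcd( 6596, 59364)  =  6596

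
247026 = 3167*78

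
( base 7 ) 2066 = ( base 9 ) 1005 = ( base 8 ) 1336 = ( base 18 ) 24e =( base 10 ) 734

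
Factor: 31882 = 2^1*19^1*839^1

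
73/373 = 73/373 = 0.20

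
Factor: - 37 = -37^1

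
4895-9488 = -4593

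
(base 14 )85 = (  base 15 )7C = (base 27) 49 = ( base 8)165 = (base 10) 117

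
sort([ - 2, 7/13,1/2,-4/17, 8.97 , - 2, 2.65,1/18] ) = [ - 2, - 2, -4/17,1/18,1/2,  7/13,2.65,8.97 ]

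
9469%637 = 551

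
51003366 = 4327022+46676344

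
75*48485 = 3636375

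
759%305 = 149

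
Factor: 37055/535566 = 2^ (- 1)* 3^(- 1 )*5^1*7411^1 * 89261^( - 1 )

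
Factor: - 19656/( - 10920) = 3^2*5^( - 1)  =  9/5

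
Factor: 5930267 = 7^1*59^1*83^1*173^1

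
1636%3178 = 1636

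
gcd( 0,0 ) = 0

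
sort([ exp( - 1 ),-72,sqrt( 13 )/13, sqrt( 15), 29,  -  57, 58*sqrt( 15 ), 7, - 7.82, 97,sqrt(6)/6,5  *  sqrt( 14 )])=[ - 72, - 57, - 7.82, sqrt( 13 ) /13,exp( -1),sqrt(6 ) /6 , sqrt(15 ),7 , 5*sqrt( 14 ),29 , 97, 58*sqrt(15 ) ] 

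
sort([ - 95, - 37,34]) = [ - 95, - 37,34 ]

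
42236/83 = 508  +  72/83=508.87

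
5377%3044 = 2333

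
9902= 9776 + 126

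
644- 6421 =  - 5777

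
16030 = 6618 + 9412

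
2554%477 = 169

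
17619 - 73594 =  - 55975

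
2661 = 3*887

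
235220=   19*12380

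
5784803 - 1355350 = 4429453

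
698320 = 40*17458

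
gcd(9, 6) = 3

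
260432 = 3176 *82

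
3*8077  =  24231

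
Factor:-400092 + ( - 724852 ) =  - 2^4*70309^1 = - 1124944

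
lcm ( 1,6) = 6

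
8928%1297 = 1146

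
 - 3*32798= -98394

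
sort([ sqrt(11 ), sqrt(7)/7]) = [ sqrt(7 )/7, sqrt(11)] 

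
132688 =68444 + 64244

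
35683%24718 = 10965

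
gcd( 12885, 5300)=5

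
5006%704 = 78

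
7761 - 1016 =6745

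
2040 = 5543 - 3503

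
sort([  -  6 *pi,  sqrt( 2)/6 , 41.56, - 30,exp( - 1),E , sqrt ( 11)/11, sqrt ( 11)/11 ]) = [-30, - 6*pi, sqrt(2) /6 , sqrt(11) /11, sqrt(11 )/11, exp (-1),E, 41.56] 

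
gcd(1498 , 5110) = 14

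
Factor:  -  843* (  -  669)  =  563967 = 3^2*223^1*281^1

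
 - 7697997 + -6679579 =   -  14377576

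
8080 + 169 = 8249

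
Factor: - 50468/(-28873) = 2^2*11^1*13^( - 1)*31^1*37^1*2221^( - 1)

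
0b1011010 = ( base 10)90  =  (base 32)2Q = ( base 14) 66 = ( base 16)5a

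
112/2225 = 112/2225 = 0.05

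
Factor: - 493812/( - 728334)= 2^1 * 11^1*29^1*941^ (-1 )=638/941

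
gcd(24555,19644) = 4911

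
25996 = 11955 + 14041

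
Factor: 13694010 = 2^1*3^1*5^1*11^1*17^1*2441^1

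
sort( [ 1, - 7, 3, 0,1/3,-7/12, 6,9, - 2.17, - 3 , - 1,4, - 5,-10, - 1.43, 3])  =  [ - 10,-7 , - 5, - 3,-2.17 , - 1.43, - 1, - 7/12,0,1/3,1,3,3,4,6, 9]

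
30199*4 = 120796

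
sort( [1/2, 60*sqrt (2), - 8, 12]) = [-8,  1/2, 12 , 60*sqrt( 2 )]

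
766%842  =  766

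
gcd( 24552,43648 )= 2728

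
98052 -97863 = 189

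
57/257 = 57/257 = 0.22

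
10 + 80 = 90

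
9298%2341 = 2275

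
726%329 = 68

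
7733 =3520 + 4213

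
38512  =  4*9628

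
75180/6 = 12530 = 12530.00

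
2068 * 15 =31020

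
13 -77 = - 64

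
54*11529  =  622566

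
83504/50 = 41752/25 =1670.08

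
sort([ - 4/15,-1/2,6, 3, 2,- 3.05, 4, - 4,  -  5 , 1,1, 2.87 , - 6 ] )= [ - 6,-5, - 4, - 3.05, - 1/2,  -  4/15,1,1,2 , 2.87, 3, 4,6]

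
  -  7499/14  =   - 536 + 5/14  =  - 535.64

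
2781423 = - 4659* ( - 597)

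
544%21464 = 544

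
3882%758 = 92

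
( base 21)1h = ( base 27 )1b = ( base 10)38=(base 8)46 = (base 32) 16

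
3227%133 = 35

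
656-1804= - 1148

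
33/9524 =33/9524= 0.00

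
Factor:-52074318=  - 2^1*3^1*37^1*127^1*1847^1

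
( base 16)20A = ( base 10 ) 522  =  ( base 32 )ga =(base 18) 1b0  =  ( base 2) 1000001010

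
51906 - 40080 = 11826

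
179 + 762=941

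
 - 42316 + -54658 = -96974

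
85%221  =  85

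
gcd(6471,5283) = 9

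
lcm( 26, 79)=2054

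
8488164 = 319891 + 8168273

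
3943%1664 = 615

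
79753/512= 155 + 393/512 = 155.77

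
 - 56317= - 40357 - 15960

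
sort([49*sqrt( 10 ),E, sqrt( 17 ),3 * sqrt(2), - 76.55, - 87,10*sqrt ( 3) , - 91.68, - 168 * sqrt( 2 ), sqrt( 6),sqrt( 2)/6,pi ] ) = [ -168* sqrt( 2), - 91.68, - 87,- 76.55, sqrt( 2)/6,sqrt( 6 ),E,pi,sqrt( 17 ), 3*sqrt ( 2 ), 10 * sqrt( 3 ),49*sqrt(10 )] 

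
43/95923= 43/95923 =0.00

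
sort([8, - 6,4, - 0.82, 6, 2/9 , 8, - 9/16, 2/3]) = [ - 6, - 0.82, -9/16,  2/9, 2/3, 4,6,8,  8]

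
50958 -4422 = 46536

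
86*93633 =8052438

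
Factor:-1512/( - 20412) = 2/27 = 2^1*3^( - 3)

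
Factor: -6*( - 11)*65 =2^1*3^1*5^1*11^1*13^1= 4290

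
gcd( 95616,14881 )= 1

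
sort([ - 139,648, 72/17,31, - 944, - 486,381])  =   [ - 944,-486,  -  139,72/17,31,  381 , 648]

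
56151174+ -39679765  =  16471409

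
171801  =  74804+96997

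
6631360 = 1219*5440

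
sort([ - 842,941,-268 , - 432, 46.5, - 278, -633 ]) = [ - 842, - 633, - 432, - 278, - 268, 46.5,  941 ] 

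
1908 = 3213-1305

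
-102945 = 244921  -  347866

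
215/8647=215/8647=0.02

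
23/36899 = 23/36899= 0.00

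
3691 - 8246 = -4555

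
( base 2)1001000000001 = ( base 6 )33201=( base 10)4609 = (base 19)CEB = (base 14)1973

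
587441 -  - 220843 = 808284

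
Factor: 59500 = 2^2*5^3*7^1*17^1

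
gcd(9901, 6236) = 1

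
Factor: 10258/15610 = 23/35 = 5^( - 1 ) * 7^( - 1)*23^1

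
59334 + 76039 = 135373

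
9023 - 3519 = 5504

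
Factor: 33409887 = 3^1*7^1 * 607^1 * 2621^1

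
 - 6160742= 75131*( - 82 ) 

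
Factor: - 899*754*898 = - 2^2*13^1*29^2*31^1*449^1=- 608705708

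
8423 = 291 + 8132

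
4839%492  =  411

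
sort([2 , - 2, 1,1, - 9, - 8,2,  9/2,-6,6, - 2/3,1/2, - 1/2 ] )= [ - 9, - 8, - 6, - 2,-2/3,- 1/2,  1/2, 1,1, 2, 2, 9/2,6 ] 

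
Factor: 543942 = 2^1*3^3*7^1* 1439^1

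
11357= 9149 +2208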